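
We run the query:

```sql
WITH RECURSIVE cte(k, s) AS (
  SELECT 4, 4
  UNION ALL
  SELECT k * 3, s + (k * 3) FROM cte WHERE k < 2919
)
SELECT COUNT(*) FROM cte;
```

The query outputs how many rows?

Base: k=4, s=4.
Iteration 1: 4 < 2919 holds -> k = 4 * 3 = 12, s = 4 + 12 = 16.
Iteration 2: 12 < 2919 holds -> k = 12 * 3 = 36, s = 16 + 36 = 52.
Iteration 3: 36 < 2919 holds -> k = 36 * 3 = 108, s = 52 + 108 = 160.
Iteration 4: 108 < 2919 holds -> k = 108 * 3 = 324, s = 160 + 324 = 484.
Iteration 5: 324 < 2919 holds -> k = 324 * 3 = 972, s = 484 + 972 = 1456.
Iteration 6: 972 < 2919 holds -> k = 972 * 3 = 2916, s = 1456 + 2916 = 4372.
Iteration 7: 2916 < 2919 holds -> k = 2916 * 3 = 8748, s = 4372 + 8748 = 13120.
Iteration 8: 8748 < 2919 fails; recursion stops.
Total rows emitted: 8.

8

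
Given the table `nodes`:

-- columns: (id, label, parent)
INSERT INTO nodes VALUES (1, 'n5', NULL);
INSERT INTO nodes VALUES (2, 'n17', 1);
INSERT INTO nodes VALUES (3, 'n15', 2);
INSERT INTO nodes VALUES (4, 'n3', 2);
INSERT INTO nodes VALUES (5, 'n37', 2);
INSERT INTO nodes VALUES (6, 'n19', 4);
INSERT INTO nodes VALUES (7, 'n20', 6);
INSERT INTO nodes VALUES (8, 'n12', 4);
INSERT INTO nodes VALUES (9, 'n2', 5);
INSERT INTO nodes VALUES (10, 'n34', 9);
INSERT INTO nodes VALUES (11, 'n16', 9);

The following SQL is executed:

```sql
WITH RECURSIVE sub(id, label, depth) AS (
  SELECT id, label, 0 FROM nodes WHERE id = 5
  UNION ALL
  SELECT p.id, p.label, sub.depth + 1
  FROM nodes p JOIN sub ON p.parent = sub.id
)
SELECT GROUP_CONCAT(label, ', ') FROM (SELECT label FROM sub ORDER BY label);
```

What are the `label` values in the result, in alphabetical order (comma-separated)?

Base: id=5 (n37) at depth 0.
Iteration 1: rows with parent in {5} -> n2 (id 9, depth 1).
Iteration 2: rows with parent in {9} -> n34 (id 10, depth 2), n16 (id 11, depth 2).
Iteration 3: no rows with parent in {10,11}; recursion stops.

n16, n2, n34, n37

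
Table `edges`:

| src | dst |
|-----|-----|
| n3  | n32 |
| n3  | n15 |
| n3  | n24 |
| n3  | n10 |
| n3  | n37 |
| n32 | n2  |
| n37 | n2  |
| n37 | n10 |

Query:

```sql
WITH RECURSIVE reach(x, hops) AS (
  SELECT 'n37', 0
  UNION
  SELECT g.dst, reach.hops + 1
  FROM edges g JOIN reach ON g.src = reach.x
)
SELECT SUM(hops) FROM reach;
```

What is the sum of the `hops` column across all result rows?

2

Base: (n37, hops=0).
Iteration 1: edges from {n37} -> (n10, hops=1), (n2, hops=1).
Iteration 2: no outgoing edges from {n10,n2}; recursion stops.
SUM(hops) = 0 + 1 + 1 = 2.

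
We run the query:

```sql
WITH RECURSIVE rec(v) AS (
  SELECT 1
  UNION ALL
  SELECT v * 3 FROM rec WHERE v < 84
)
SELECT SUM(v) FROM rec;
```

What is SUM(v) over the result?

Base: v=1.
Iteration 1: 1 < 84 holds -> v = 1 * 3 = 3.
Iteration 2: 3 < 84 holds -> v = 3 * 3 = 9.
Iteration 3: 9 < 84 holds -> v = 9 * 3 = 27.
Iteration 4: 27 < 84 holds -> v = 27 * 3 = 81.
Iteration 5: 81 < 84 holds -> v = 81 * 3 = 243.
Iteration 6: 243 < 84 fails; recursion stops.
SUM(v) = 1 + 3 + 9 + 27 + 81 + 243 = 364.

364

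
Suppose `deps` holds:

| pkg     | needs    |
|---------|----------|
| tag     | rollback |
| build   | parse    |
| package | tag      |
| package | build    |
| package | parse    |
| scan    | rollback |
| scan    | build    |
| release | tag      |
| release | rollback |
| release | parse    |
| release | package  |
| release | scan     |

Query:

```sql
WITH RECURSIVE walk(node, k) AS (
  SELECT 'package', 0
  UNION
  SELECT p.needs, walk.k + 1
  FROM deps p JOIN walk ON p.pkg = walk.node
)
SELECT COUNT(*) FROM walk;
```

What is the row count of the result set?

Base: (package, k=0).
Iteration 1: edges from {package} -> (build, k=1), (parse, k=1), (tag, k=1).
Iteration 2: edges from {build,parse,tag} -> (parse, k=2), (rollback, k=2).
Iteration 3: no outgoing edges from {parse,rollback}; recursion stops.
Total rows emitted: 6.

6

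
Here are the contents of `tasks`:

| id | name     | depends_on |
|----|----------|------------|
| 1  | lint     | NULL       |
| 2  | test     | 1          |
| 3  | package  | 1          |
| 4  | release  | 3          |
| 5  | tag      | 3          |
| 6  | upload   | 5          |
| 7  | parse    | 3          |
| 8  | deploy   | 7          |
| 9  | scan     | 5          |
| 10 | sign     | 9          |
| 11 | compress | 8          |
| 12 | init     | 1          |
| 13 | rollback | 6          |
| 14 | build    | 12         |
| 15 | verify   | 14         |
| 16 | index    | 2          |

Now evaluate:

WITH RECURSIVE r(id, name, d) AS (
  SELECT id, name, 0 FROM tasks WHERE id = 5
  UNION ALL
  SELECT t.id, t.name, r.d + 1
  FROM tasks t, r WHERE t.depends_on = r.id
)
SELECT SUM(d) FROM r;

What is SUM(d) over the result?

6

Base: id=5 (tag) at d 0.
Iteration 1: rows with depends_on in {5} -> upload (id 6, d 1), scan (id 9, d 1).
Iteration 2: rows with depends_on in {6,9} -> sign (id 10, d 2), rollback (id 13, d 2).
Iteration 3: no rows with depends_on in {10,13}; recursion stops.
SUM(d) = 0 + 1 + 1 + 2 + 2 = 6.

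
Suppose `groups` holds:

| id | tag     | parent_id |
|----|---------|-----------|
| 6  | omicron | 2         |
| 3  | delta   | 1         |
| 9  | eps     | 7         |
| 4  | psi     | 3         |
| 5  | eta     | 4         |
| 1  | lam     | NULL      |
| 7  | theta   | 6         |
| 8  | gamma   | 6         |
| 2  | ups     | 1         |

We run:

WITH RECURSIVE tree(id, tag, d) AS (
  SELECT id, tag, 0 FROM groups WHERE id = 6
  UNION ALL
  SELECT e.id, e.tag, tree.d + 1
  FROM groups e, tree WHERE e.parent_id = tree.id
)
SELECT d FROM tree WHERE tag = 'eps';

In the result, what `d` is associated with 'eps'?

2

Base: id=6 (omicron) at d 0.
Iteration 1: rows with parent_id in {6} -> theta (id 7, d 1), gamma (id 8, d 1).
Iteration 2: rows with parent_id in {7,8} -> eps (id 9, d 2).
Iteration 3: no rows with parent_id in {9}; recursion stops.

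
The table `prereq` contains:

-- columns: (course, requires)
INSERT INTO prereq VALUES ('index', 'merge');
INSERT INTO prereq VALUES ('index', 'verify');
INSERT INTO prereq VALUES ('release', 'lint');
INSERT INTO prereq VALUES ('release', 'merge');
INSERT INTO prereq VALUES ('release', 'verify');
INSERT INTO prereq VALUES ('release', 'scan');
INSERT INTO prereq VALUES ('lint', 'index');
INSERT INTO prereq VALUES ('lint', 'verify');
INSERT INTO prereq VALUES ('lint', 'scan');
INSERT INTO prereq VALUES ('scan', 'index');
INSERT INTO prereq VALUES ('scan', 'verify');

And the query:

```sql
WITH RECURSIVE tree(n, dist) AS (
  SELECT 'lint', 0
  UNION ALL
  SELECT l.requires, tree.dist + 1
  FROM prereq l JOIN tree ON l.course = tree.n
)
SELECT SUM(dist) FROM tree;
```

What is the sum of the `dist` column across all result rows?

Base: (lint, dist=0).
Iteration 1: edges from {lint} -> (index, dist=1), (scan, dist=1), (verify, dist=1).
Iteration 2: edges from {index,scan,verify} -> (index, dist=2), (merge, dist=2), (verify, dist=2) x2. [UNION ALL keeps all 4 new rows, including repeats]
Iteration 3: edges from {index,merge,verify} -> (merge, dist=3), (verify, dist=3).
Iteration 4: no outgoing edges from {merge,verify}; recursion stops.
SUM(dist) = 0 + 1 + 1 + 1 + 2 + 2 + 2 + 2 + 3 + 3 = 17.

17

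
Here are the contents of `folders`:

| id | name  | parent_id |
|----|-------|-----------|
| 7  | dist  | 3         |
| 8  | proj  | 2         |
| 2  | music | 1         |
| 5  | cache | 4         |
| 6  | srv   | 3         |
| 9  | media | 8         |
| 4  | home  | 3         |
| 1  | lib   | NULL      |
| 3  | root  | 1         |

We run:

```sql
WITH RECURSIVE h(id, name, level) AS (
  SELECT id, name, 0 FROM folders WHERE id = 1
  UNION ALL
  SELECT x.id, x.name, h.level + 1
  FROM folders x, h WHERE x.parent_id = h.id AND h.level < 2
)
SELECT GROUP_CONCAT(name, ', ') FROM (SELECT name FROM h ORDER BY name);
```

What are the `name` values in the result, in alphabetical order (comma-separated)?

dist, home, lib, music, proj, root, srv

Base: id=1 (lib) at level 0.
Iteration 1: rows with parent_id in {1} -> music (id 2, level 1), root (id 3, level 1).
Iteration 2: rows with parent_id in {2,3} -> home (id 4, level 2), srv (id 6, level 2), dist (id 7, level 2), proj (id 8, level 2).
Iteration 3: level < 2 fails for all current rows; recursion stops.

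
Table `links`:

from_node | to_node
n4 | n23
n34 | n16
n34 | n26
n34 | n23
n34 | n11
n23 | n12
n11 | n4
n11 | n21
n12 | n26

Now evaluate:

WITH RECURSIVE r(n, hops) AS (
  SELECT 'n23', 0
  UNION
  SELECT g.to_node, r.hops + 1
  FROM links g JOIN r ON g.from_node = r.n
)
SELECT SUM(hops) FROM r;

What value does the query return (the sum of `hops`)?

3

Base: (n23, hops=0).
Iteration 1: edges from {n23} -> (n12, hops=1).
Iteration 2: edges from {n12} -> (n26, hops=2).
Iteration 3: no outgoing edges from {n26}; recursion stops.
SUM(hops) = 0 + 1 + 2 = 3.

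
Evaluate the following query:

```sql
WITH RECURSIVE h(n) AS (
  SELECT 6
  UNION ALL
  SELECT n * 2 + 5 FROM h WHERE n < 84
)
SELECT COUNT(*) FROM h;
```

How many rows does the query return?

Base: n=6.
Iteration 1: 6 < 84 holds -> n = 6 * 2 + 5 = 17.
Iteration 2: 17 < 84 holds -> n = 17 * 2 + 5 = 39.
Iteration 3: 39 < 84 holds -> n = 39 * 2 + 5 = 83.
Iteration 4: 83 < 84 holds -> n = 83 * 2 + 5 = 171.
Iteration 5: 171 < 84 fails; recursion stops.
Total rows emitted: 5.

5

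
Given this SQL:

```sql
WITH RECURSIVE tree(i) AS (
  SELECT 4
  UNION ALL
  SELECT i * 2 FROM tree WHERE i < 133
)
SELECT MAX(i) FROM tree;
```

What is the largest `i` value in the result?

Base: i=4.
Iteration 1: 4 < 133 holds -> i = 4 * 2 = 8.
Iteration 2: 8 < 133 holds -> i = 8 * 2 = 16.
Iteration 3: 16 < 133 holds -> i = 16 * 2 = 32.
Iteration 4: 32 < 133 holds -> i = 32 * 2 = 64.
Iteration 5: 64 < 133 holds -> i = 64 * 2 = 128.
Iteration 6: 128 < 133 holds -> i = 128 * 2 = 256.
Iteration 7: 256 < 133 fails; recursion stops.
i values: 4, 8, 16, 32, 64, 128, 256; the maximum is 256.

256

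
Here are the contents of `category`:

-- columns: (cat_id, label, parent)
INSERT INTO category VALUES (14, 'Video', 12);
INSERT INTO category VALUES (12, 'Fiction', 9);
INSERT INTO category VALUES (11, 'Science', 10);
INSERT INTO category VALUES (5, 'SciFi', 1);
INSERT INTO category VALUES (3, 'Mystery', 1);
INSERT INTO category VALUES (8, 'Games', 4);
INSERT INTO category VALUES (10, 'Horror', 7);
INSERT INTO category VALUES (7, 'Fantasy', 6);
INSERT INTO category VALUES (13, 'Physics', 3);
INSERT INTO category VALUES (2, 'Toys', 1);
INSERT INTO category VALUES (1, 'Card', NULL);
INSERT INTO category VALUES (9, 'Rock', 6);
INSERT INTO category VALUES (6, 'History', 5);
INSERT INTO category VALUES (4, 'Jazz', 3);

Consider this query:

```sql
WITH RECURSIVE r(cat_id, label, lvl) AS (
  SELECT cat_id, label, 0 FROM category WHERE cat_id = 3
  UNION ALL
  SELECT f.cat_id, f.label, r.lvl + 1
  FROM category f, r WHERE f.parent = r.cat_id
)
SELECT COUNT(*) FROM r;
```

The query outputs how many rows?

Base: cat_id=3 (Mystery) at lvl 0.
Iteration 1: rows with parent in {3} -> Jazz (id 4, lvl 1), Physics (id 13, lvl 1).
Iteration 2: rows with parent in {4,13} -> Games (id 8, lvl 2).
Iteration 3: no rows with parent in {8}; recursion stops.
Total rows emitted: 4.

4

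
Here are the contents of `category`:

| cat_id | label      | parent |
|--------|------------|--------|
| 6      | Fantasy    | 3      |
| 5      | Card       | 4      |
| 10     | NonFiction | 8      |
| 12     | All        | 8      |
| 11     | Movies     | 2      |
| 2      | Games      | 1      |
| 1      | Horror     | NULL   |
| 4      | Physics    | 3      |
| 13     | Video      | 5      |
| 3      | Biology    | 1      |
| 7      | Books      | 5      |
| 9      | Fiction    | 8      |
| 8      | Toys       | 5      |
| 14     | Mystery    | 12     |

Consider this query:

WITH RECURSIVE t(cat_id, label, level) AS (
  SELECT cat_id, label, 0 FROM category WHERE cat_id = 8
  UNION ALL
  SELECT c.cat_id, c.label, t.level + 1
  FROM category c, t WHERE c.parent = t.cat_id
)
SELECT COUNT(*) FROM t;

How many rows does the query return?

5

Base: cat_id=8 (Toys) at level 0.
Iteration 1: rows with parent in {8} -> Fiction (id 9, level 1), NonFiction (id 10, level 1), All (id 12, level 1).
Iteration 2: rows with parent in {9,10,12} -> Mystery (id 14, level 2).
Iteration 3: no rows with parent in {14}; recursion stops.
Total rows emitted: 5.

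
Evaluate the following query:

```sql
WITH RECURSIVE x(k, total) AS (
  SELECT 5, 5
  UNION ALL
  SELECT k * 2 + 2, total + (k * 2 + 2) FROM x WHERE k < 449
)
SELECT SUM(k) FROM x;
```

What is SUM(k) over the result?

1769

Base: k=5, total=5.
Iteration 1: 5 < 449 holds -> k = 5 * 2 + 2 = 12, total = 5 + 12 = 17.
Iteration 2: 12 < 449 holds -> k = 12 * 2 + 2 = 26, total = 17 + 26 = 43.
Iteration 3: 26 < 449 holds -> k = 26 * 2 + 2 = 54, total = 43 + 54 = 97.
Iteration 4: 54 < 449 holds -> k = 54 * 2 + 2 = 110, total = 97 + 110 = 207.
Iteration 5: 110 < 449 holds -> k = 110 * 2 + 2 = 222, total = 207 + 222 = 429.
Iteration 6: 222 < 449 holds -> k = 222 * 2 + 2 = 446, total = 429 + 446 = 875.
Iteration 7: 446 < 449 holds -> k = 446 * 2 + 2 = 894, total = 875 + 894 = 1769.
Iteration 8: 894 < 449 fails; recursion stops.
SUM(k) = 5 + 12 + 26 + 54 + 110 + 222 + 446 + 894 = 1769.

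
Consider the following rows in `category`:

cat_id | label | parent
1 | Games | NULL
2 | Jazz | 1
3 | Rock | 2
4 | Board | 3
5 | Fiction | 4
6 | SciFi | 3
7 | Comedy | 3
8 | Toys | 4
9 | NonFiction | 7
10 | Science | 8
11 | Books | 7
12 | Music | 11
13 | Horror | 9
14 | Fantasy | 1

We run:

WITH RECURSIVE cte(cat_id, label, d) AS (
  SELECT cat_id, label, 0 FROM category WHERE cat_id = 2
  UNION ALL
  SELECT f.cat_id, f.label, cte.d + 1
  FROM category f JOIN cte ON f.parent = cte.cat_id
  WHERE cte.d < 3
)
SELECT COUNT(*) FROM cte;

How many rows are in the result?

Base: cat_id=2 (Jazz) at d 0.
Iteration 1: rows with parent in {2} -> Rock (id 3, d 1).
Iteration 2: rows with parent in {3} -> Board (id 4, d 2), SciFi (id 6, d 2), Comedy (id 7, d 2).
Iteration 3: rows with parent in {4,6,7} -> Fiction (id 5, d 3), Toys (id 8, d 3), NonFiction (id 9, d 3), Books (id 11, d 3).
Iteration 4: d < 3 fails for all current rows; recursion stops.
Total rows emitted: 9.

9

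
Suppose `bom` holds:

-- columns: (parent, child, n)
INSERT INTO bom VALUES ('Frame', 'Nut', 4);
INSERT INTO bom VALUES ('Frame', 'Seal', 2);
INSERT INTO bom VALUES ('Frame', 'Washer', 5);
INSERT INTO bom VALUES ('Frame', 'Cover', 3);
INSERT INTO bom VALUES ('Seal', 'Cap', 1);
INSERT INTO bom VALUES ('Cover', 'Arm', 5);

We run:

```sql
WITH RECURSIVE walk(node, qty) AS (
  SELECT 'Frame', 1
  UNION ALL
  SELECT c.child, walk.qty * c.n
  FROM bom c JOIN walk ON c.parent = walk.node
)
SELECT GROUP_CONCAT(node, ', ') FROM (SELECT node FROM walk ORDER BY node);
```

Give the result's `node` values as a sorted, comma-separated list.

Arm, Cap, Cover, Frame, Nut, Seal, Washer

Base: (Frame, qty=1).
Iteration 1: components of {Frame} -> Cover = 1*3 = 3, Nut = 1*4 = 4, Seal = 1*2 = 2, Washer = 1*5 = 5.
Iteration 2: components of {Cover,Nut,Seal,Washer} -> Arm = 3*5 = 15, Cap = 2*1 = 2.
Iteration 3: no further components; recursion stops.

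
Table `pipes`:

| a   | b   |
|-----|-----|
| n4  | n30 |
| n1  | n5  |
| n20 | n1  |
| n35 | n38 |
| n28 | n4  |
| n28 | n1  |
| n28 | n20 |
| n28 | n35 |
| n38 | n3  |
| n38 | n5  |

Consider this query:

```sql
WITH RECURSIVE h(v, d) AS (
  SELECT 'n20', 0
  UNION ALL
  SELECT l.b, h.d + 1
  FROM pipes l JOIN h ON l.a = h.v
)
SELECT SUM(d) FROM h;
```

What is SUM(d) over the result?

3

Base: (n20, d=0).
Iteration 1: edges from {n20} -> (n1, d=1).
Iteration 2: edges from {n1} -> (n5, d=2).
Iteration 3: no outgoing edges from {n5}; recursion stops.
SUM(d) = 0 + 1 + 2 = 3.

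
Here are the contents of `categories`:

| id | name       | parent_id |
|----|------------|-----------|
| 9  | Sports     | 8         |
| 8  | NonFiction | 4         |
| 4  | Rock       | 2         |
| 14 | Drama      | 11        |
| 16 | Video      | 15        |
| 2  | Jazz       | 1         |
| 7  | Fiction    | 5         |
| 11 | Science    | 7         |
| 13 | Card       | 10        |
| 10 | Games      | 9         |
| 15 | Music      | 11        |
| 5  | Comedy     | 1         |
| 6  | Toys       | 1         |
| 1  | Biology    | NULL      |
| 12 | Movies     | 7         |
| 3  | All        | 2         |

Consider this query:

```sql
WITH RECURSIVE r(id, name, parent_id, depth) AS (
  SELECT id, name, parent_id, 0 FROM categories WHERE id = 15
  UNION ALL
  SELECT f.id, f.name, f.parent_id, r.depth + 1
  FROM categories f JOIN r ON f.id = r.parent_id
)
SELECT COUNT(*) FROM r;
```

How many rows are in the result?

5

Base: id=15 (Music), parent_id=11, depth 0.
Iteration 1: join on id=11 -> Science (id 11, parent_id=7, depth 1).
Iteration 2: join on id=7 -> Fiction (id 7, parent_id=5, depth 2).
Iteration 3: join on id=5 -> Comedy (id 5, parent_id=1, depth 3).
Iteration 4: join on id=1 -> Biology (id 1, parent_id=NULL, depth 4).
Iteration 5: parent_id is NULL; no match; recursion stops.
Total rows emitted: 5.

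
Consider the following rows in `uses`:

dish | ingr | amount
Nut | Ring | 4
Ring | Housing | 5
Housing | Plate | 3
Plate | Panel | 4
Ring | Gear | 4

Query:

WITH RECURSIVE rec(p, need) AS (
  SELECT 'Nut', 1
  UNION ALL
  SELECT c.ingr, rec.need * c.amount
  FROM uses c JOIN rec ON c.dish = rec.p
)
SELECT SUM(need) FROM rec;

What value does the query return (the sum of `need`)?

Base: (Nut, need=1).
Iteration 1: components of {Nut} -> Ring = 1*4 = 4.
Iteration 2: components of {Ring} -> Gear = 4*4 = 16, Housing = 4*5 = 20.
Iteration 3: components of {Gear,Housing} -> Plate = 20*3 = 60.
Iteration 4: components of {Plate} -> Panel = 60*4 = 240.
Iteration 5: no further components; recursion stops.
SUM(need) = 1 + 4 + 20 + 16 + 60 + 240 = 341.

341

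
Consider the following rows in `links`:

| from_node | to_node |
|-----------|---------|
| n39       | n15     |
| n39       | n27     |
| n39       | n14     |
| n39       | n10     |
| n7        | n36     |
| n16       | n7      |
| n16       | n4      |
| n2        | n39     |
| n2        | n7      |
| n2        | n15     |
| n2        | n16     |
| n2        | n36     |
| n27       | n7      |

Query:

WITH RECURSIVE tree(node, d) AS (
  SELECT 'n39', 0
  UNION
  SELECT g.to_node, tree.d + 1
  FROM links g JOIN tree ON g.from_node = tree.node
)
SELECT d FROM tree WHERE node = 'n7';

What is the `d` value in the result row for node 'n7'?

Base: (n39, d=0).
Iteration 1: edges from {n39} -> (n10, d=1), (n14, d=1), (n15, d=1), (n27, d=1).
Iteration 2: edges from {n10,n14,n15,n27} -> (n7, d=2).
Iteration 3: edges from {n7} -> (n36, d=3).
Iteration 4: no outgoing edges from {n36}; recursion stops.

2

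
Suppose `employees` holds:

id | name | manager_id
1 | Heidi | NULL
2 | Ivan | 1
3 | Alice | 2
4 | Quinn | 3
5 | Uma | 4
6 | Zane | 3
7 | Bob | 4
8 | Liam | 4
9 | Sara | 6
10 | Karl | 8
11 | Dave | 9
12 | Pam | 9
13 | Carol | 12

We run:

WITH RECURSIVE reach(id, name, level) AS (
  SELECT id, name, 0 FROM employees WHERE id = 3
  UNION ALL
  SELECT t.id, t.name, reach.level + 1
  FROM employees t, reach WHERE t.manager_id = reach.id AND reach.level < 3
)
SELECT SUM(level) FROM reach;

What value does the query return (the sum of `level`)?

19

Base: id=3 (Alice) at level 0.
Iteration 1: rows with manager_id in {3} -> Quinn (id 4, level 1), Zane (id 6, level 1).
Iteration 2: rows with manager_id in {4,6} -> Uma (id 5, level 2), Bob (id 7, level 2), Liam (id 8, level 2), Sara (id 9, level 2).
Iteration 3: rows with manager_id in {5,7,8,9} -> Karl (id 10, level 3), Dave (id 11, level 3), Pam (id 12, level 3).
Iteration 4: level < 3 fails for all current rows; recursion stops.
SUM(level) = 0 + 1 + 1 + 2 + 2 + 2 + 2 + 3 + 3 + 3 = 19.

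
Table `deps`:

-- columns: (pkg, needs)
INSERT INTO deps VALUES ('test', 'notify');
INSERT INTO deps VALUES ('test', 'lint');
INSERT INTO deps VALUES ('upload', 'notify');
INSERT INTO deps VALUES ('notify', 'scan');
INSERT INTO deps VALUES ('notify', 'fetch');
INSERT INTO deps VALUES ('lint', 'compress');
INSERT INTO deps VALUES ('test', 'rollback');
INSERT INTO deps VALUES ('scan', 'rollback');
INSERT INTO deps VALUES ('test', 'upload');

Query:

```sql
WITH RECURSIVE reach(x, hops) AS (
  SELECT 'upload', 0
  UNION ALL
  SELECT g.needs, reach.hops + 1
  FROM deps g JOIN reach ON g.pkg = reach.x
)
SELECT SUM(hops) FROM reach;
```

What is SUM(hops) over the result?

Base: (upload, hops=0).
Iteration 1: edges from {upload} -> (notify, hops=1).
Iteration 2: edges from {notify} -> (fetch, hops=2), (scan, hops=2).
Iteration 3: edges from {fetch,scan} -> (rollback, hops=3).
Iteration 4: no outgoing edges from {rollback}; recursion stops.
SUM(hops) = 0 + 1 + 2 + 2 + 3 = 8.

8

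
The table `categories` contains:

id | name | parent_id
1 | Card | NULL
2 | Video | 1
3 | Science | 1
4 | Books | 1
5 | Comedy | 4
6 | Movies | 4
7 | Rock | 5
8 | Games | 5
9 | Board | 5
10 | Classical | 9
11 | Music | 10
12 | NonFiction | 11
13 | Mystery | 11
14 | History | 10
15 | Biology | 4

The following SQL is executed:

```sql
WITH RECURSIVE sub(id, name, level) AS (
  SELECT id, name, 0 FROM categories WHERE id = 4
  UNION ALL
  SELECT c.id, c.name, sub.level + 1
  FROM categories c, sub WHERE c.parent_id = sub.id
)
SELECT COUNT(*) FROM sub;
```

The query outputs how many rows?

12

Base: id=4 (Books) at level 0.
Iteration 1: rows with parent_id in {4} -> Comedy (id 5, level 1), Movies (id 6, level 1), Biology (id 15, level 1).
Iteration 2: rows with parent_id in {5,6,15} -> Rock (id 7, level 2), Games (id 8, level 2), Board (id 9, level 2).
Iteration 3: rows with parent_id in {7,8,9} -> Classical (id 10, level 3).
Iteration 4: rows with parent_id in {10} -> Music (id 11, level 4), History (id 14, level 4).
Iteration 5: rows with parent_id in {11,14} -> NonFiction (id 12, level 5), Mystery (id 13, level 5).
Iteration 6: no rows with parent_id in {12,13}; recursion stops.
Total rows emitted: 12.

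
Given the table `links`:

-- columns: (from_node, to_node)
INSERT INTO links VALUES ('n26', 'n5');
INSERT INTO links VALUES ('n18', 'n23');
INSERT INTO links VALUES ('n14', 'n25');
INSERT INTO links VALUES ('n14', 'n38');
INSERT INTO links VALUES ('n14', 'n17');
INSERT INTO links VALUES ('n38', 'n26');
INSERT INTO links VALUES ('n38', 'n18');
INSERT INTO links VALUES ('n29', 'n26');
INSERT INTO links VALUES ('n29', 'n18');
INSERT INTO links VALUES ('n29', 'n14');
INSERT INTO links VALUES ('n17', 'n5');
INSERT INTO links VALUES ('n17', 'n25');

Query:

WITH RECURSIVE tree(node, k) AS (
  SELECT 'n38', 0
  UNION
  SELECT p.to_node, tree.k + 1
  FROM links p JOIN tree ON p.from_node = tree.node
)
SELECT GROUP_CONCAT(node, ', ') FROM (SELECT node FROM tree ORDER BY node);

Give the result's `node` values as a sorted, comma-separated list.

Base: (n38, k=0).
Iteration 1: edges from {n38} -> (n18, k=1), (n26, k=1).
Iteration 2: edges from {n18,n26} -> (n23, k=2), (n5, k=2).
Iteration 3: no outgoing edges from {n23,n5}; recursion stops.

n18, n23, n26, n38, n5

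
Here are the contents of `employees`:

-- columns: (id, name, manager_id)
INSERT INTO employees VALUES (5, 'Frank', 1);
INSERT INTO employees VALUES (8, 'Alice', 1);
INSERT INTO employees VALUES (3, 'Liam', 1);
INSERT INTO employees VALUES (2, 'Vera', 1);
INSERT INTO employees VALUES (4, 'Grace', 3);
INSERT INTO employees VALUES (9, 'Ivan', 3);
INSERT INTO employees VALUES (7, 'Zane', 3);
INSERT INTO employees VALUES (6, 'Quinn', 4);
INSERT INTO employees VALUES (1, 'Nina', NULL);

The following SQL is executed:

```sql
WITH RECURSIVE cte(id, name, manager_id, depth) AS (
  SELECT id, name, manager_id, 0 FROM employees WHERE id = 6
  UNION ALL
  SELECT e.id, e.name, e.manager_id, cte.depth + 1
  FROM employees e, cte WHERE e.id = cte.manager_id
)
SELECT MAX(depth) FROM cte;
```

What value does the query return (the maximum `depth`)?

Base: id=6 (Quinn), manager_id=4, depth 0.
Iteration 1: join on id=4 -> Grace (id 4, manager_id=3, depth 1).
Iteration 2: join on id=3 -> Liam (id 3, manager_id=1, depth 2).
Iteration 3: join on id=1 -> Nina (id 1, manager_id=NULL, depth 3).
Iteration 4: manager_id is NULL; no match; recursion stops.
depth values: 0, 1, 2, 3; the maximum is 3.

3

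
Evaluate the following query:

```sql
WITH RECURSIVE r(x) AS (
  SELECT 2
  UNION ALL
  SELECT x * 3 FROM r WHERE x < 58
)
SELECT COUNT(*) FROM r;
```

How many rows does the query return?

5

Base: x=2.
Iteration 1: 2 < 58 holds -> x = 2 * 3 = 6.
Iteration 2: 6 < 58 holds -> x = 6 * 3 = 18.
Iteration 3: 18 < 58 holds -> x = 18 * 3 = 54.
Iteration 4: 54 < 58 holds -> x = 54 * 3 = 162.
Iteration 5: 162 < 58 fails; recursion stops.
Total rows emitted: 5.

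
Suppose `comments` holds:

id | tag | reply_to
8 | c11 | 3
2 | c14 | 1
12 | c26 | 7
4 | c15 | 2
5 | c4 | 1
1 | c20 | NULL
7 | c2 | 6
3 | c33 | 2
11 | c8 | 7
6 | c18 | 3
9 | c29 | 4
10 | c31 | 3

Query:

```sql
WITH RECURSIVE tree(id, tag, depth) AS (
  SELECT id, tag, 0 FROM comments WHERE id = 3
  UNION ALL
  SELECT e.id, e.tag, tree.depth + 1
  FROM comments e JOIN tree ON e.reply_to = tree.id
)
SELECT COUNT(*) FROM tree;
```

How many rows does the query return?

Base: id=3 (c33) at depth 0.
Iteration 1: rows with reply_to in {3} -> c18 (id 6, depth 1), c11 (id 8, depth 1), c31 (id 10, depth 1).
Iteration 2: rows with reply_to in {6,8,10} -> c2 (id 7, depth 2).
Iteration 3: rows with reply_to in {7} -> c8 (id 11, depth 3), c26 (id 12, depth 3).
Iteration 4: no rows with reply_to in {11,12}; recursion stops.
Total rows emitted: 7.

7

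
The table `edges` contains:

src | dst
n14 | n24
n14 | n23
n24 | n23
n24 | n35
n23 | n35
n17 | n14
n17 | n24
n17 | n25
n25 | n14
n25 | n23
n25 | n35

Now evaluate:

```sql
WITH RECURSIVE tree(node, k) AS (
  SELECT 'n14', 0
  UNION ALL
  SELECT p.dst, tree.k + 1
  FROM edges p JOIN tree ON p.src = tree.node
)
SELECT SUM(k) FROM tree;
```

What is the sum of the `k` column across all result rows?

Base: (n14, k=0).
Iteration 1: edges from {n14} -> (n23, k=1), (n24, k=1).
Iteration 2: edges from {n23,n24} -> (n23, k=2), (n35, k=2) x2. [UNION ALL keeps all 3 new rows, including repeats]
Iteration 3: edges from {n23,n35} -> (n35, k=3).
Iteration 4: no outgoing edges from {n35}; recursion stops.
SUM(k) = 0 + 1 + 1 + 2 + 2 + 2 + 3 = 11.

11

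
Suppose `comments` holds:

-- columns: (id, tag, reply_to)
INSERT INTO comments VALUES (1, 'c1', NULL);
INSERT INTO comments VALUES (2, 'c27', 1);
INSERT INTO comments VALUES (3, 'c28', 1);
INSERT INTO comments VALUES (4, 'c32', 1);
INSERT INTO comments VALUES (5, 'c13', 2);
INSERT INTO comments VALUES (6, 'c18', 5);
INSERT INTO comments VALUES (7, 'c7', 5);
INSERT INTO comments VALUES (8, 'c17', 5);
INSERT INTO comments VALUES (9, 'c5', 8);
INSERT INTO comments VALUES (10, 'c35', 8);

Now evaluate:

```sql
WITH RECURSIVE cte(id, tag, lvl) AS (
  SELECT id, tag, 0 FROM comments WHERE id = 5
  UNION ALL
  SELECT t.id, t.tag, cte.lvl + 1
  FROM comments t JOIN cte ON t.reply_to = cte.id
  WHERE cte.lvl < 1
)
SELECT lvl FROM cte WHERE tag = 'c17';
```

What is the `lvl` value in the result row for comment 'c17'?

1

Base: id=5 (c13) at lvl 0.
Iteration 1: rows with reply_to in {5} -> c18 (id 6, lvl 1), c7 (id 7, lvl 1), c17 (id 8, lvl 1).
Iteration 2: lvl < 1 fails for all current rows; recursion stops.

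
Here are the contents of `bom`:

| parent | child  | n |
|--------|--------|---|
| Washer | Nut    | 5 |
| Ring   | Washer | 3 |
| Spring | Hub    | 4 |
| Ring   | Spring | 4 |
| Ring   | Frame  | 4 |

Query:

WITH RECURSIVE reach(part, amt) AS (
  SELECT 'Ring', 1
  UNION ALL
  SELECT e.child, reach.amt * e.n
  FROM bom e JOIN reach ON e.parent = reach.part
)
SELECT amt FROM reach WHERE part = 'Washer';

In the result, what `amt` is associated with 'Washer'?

Base: (Ring, amt=1).
Iteration 1: components of {Ring} -> Frame = 1*4 = 4, Spring = 1*4 = 4, Washer = 1*3 = 3.
Iteration 2: components of {Frame,Spring,Washer} -> Hub = 4*4 = 16, Nut = 3*5 = 15.
Iteration 3: no further components; recursion stops.

3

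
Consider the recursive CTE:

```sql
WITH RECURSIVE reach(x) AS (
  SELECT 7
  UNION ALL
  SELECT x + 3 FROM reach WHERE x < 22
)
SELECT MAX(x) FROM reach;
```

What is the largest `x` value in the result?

Base: x=7.
Iteration 1: 7 < 22 holds -> x = 7 + 3 = 10.
Iteration 2: 10 < 22 holds -> x = 10 + 3 = 13.
Iteration 3: 13 < 22 holds -> x = 13 + 3 = 16.
Iteration 4: 16 < 22 holds -> x = 16 + 3 = 19.
Iteration 5: 19 < 22 holds -> x = 19 + 3 = 22.
Iteration 6: 22 < 22 fails; recursion stops.
x values: 7, 10, 13, 16, 19, 22; the maximum is 22.

22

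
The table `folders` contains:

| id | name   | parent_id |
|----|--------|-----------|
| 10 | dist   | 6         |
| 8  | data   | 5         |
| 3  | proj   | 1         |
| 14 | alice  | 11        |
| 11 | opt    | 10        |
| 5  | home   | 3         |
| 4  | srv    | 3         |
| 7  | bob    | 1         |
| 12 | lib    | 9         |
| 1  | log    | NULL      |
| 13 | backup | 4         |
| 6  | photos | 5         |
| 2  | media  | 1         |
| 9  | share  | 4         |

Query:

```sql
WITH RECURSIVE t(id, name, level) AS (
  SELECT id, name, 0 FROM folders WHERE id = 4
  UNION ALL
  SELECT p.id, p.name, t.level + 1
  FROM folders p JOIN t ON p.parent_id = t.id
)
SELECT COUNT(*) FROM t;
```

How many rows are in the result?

Base: id=4 (srv) at level 0.
Iteration 1: rows with parent_id in {4} -> share (id 9, level 1), backup (id 13, level 1).
Iteration 2: rows with parent_id in {9,13} -> lib (id 12, level 2).
Iteration 3: no rows with parent_id in {12}; recursion stops.
Total rows emitted: 4.

4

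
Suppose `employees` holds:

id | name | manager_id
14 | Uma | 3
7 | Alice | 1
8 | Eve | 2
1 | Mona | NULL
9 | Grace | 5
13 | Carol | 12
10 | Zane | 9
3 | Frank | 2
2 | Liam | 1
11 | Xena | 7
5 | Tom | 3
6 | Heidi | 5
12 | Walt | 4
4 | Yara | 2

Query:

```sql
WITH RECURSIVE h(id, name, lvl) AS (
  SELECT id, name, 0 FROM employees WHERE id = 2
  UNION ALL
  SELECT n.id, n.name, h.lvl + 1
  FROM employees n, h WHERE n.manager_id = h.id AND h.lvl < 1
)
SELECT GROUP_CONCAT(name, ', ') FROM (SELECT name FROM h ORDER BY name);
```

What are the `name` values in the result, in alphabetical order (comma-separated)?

Base: id=2 (Liam) at lvl 0.
Iteration 1: rows with manager_id in {2} -> Frank (id 3, lvl 1), Yara (id 4, lvl 1), Eve (id 8, lvl 1).
Iteration 2: lvl < 1 fails for all current rows; recursion stops.

Eve, Frank, Liam, Yara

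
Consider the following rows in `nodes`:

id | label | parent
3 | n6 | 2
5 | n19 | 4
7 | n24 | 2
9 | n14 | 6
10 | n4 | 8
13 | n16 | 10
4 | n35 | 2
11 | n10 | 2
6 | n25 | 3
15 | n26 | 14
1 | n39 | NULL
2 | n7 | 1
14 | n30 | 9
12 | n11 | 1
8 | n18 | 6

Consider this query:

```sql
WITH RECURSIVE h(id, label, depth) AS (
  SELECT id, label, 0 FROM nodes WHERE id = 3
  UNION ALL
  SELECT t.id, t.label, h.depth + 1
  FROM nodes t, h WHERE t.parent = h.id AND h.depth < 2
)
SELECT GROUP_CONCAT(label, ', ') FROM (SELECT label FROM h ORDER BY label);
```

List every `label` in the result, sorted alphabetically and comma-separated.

n14, n18, n25, n6

Base: id=3 (n6) at depth 0.
Iteration 1: rows with parent in {3} -> n25 (id 6, depth 1).
Iteration 2: rows with parent in {6} -> n18 (id 8, depth 2), n14 (id 9, depth 2).
Iteration 3: depth < 2 fails for all current rows; recursion stops.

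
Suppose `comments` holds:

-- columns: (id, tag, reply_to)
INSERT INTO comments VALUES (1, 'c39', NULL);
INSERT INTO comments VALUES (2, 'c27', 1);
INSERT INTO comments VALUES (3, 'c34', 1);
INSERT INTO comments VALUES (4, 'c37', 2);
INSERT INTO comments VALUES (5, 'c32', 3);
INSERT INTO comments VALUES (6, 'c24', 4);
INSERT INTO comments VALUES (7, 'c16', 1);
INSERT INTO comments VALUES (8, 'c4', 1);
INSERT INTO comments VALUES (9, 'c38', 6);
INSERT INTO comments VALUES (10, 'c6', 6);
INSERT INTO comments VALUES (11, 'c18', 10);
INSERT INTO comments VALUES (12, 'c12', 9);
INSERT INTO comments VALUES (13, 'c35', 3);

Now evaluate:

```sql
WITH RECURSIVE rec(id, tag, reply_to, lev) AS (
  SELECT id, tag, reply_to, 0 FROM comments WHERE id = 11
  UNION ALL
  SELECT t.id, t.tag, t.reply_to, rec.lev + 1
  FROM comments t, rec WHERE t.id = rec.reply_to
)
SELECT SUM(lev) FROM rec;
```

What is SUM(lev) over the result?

Base: id=11 (c18), reply_to=10, lev 0.
Iteration 1: join on id=10 -> c6 (id 10, reply_to=6, lev 1).
Iteration 2: join on id=6 -> c24 (id 6, reply_to=4, lev 2).
Iteration 3: join on id=4 -> c37 (id 4, reply_to=2, lev 3).
Iteration 4: join on id=2 -> c27 (id 2, reply_to=1, lev 4).
Iteration 5: join on id=1 -> c39 (id 1, reply_to=NULL, lev 5).
Iteration 6: reply_to is NULL; no match; recursion stops.
SUM(lev) = 0 + 1 + 2 + 3 + 4 + 5 = 15.

15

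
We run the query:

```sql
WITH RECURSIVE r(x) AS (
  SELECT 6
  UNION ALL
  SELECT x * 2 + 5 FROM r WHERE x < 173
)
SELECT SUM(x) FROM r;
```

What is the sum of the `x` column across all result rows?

663

Base: x=6.
Iteration 1: 6 < 173 holds -> x = 6 * 2 + 5 = 17.
Iteration 2: 17 < 173 holds -> x = 17 * 2 + 5 = 39.
Iteration 3: 39 < 173 holds -> x = 39 * 2 + 5 = 83.
Iteration 4: 83 < 173 holds -> x = 83 * 2 + 5 = 171.
Iteration 5: 171 < 173 holds -> x = 171 * 2 + 5 = 347.
Iteration 6: 347 < 173 fails; recursion stops.
SUM(x) = 6 + 17 + 39 + 83 + 171 + 347 = 663.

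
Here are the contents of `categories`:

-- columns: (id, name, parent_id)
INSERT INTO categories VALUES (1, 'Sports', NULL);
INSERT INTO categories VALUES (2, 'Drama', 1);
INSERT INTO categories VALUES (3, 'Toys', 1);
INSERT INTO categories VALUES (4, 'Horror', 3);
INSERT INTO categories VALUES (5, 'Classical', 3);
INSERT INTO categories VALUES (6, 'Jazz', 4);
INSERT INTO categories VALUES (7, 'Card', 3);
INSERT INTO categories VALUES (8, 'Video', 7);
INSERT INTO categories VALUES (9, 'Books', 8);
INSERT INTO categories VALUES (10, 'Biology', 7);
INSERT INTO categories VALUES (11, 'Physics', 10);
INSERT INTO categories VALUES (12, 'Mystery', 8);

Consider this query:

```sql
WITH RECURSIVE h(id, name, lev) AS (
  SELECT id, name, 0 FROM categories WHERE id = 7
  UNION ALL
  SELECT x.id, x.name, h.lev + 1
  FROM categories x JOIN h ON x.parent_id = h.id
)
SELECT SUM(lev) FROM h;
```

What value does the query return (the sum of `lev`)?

Base: id=7 (Card) at lev 0.
Iteration 1: rows with parent_id in {7} -> Video (id 8, lev 1), Biology (id 10, lev 1).
Iteration 2: rows with parent_id in {8,10} -> Books (id 9, lev 2), Physics (id 11, lev 2), Mystery (id 12, lev 2).
Iteration 3: no rows with parent_id in {9,11,12}; recursion stops.
SUM(lev) = 0 + 1 + 1 + 2 + 2 + 2 = 8.

8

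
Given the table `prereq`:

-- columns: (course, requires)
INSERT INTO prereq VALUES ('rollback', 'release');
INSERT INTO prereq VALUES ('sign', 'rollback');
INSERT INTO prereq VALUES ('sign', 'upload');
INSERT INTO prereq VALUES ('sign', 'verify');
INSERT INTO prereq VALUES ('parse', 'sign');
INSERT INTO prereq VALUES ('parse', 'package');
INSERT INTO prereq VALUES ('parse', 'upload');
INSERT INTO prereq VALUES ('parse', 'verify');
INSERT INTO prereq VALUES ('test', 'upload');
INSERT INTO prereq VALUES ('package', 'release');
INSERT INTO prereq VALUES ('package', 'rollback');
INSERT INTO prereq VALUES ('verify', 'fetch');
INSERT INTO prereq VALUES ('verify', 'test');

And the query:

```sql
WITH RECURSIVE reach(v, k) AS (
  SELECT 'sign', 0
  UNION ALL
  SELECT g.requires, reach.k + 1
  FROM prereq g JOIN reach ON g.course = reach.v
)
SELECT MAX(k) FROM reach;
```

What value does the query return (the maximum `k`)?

Base: (sign, k=0).
Iteration 1: edges from {sign} -> (rollback, k=1), (upload, k=1), (verify, k=1).
Iteration 2: edges from {rollback,upload,verify} -> (fetch, k=2), (release, k=2), (test, k=2).
Iteration 3: edges from {fetch,release,test} -> (upload, k=3).
Iteration 4: no outgoing edges from {upload}; recursion stops.
k values: 0, 1, 1, 1, 2, 2, 2, 3; the maximum is 3.

3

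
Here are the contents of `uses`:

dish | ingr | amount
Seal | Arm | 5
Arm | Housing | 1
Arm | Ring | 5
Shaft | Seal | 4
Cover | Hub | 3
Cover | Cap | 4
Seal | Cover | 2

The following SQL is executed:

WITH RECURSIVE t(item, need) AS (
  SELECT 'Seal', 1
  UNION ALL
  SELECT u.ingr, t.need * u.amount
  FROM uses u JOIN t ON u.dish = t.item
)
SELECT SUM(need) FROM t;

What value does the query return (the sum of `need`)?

52

Base: (Seal, need=1).
Iteration 1: components of {Seal} -> Arm = 1*5 = 5, Cover = 1*2 = 2.
Iteration 2: components of {Arm,Cover} -> Cap = 2*4 = 8, Housing = 5*1 = 5, Hub = 2*3 = 6, Ring = 5*5 = 25.
Iteration 3: no further components; recursion stops.
SUM(need) = 1 + 5 + 2 + 25 + 5 + 8 + 6 = 52.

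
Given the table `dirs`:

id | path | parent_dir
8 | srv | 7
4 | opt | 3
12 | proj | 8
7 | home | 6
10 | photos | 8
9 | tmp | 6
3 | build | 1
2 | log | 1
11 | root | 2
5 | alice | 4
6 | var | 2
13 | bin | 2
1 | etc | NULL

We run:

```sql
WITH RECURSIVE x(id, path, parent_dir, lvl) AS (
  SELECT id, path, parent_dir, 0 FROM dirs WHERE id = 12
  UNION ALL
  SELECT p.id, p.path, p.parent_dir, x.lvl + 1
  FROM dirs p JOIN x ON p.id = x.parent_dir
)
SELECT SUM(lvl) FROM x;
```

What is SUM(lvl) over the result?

Base: id=12 (proj), parent_dir=8, lvl 0.
Iteration 1: join on id=8 -> srv (id 8, parent_dir=7, lvl 1).
Iteration 2: join on id=7 -> home (id 7, parent_dir=6, lvl 2).
Iteration 3: join on id=6 -> var (id 6, parent_dir=2, lvl 3).
Iteration 4: join on id=2 -> log (id 2, parent_dir=1, lvl 4).
Iteration 5: join on id=1 -> etc (id 1, parent_dir=NULL, lvl 5).
Iteration 6: parent_dir is NULL; no match; recursion stops.
SUM(lvl) = 0 + 1 + 2 + 3 + 4 + 5 = 15.

15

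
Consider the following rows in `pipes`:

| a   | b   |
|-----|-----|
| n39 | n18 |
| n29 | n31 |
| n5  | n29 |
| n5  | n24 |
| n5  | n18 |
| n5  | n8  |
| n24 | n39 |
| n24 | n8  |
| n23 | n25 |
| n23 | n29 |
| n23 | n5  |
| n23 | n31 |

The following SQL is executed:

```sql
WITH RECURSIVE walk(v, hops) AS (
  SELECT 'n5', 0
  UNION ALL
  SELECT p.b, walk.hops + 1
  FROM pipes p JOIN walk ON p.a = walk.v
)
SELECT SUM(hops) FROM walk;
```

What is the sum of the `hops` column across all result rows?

13

Base: (n5, hops=0).
Iteration 1: edges from {n5} -> (n18, hops=1), (n24, hops=1), (n29, hops=1), (n8, hops=1).
Iteration 2: edges from {n18,n24,n29,n8} -> (n31, hops=2), (n39, hops=2), (n8, hops=2).
Iteration 3: edges from {n31,n39,n8} -> (n18, hops=3).
Iteration 4: no outgoing edges from {n18}; recursion stops.
SUM(hops) = 0 + 1 + 1 + 1 + 1 + 2 + 2 + 2 + 3 = 13.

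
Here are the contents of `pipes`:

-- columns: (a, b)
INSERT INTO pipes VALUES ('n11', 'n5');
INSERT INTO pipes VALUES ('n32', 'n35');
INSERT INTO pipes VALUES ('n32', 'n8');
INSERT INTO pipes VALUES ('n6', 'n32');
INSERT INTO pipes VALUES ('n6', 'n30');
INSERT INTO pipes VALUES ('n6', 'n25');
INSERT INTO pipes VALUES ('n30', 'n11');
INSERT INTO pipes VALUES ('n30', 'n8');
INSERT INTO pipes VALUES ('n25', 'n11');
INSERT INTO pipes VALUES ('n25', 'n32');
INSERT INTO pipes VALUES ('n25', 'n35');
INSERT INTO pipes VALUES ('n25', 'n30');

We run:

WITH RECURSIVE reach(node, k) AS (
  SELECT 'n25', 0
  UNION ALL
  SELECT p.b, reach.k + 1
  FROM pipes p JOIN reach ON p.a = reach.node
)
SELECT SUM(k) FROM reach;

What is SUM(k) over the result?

Base: (n25, k=0).
Iteration 1: edges from {n25} -> (n11, k=1), (n30, k=1), (n32, k=1), (n35, k=1).
Iteration 2: edges from {n11,n30,n32,n35} -> (n11, k=2), (n35, k=2), (n5, k=2), (n8, k=2) x2. [UNION ALL keeps all 5 new rows, including repeats]
Iteration 3: edges from {n11,n35,n5,n8} -> (n5, k=3).
Iteration 4: no outgoing edges from {n5}; recursion stops.
SUM(k) = 0 + 1 + 1 + 1 + 1 + 2 + 2 + 2 + 2 + 2 + 3 = 17.

17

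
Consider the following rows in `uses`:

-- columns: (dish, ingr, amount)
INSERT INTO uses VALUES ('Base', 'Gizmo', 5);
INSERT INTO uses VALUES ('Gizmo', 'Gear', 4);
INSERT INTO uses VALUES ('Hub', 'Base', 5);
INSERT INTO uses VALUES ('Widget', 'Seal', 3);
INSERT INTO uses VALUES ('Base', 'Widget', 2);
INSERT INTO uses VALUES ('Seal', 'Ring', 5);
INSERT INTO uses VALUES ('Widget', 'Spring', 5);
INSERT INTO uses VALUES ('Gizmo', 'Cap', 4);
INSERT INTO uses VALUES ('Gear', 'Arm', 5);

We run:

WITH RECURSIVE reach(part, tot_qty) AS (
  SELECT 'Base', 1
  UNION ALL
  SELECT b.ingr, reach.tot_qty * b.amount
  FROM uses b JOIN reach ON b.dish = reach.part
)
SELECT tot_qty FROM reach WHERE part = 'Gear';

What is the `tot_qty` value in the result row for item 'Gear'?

Base: (Base, tot_qty=1).
Iteration 1: components of {Base} -> Gizmo = 1*5 = 5, Widget = 1*2 = 2.
Iteration 2: components of {Gizmo,Widget} -> Cap = 5*4 = 20, Gear = 5*4 = 20, Seal = 2*3 = 6, Spring = 2*5 = 10.
Iteration 3: components of {Cap,Gear,Seal,Spring} -> Arm = 20*5 = 100, Ring = 6*5 = 30.
Iteration 4: no further components; recursion stops.

20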